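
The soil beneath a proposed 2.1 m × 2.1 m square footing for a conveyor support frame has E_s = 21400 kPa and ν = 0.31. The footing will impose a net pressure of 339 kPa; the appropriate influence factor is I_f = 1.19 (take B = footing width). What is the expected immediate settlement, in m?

S_e ≈ 0.0358 m

Immediate (elastic) settlement: S_e = q·B·(1−ν²)/E_s · I_f.
S_e = 339 × 2.1 × (1 − 0.31²) / 21400 × 1.19
    = 339 × 2.1 × 0.9039 / 21400 × 1.19
    = 0.03578 m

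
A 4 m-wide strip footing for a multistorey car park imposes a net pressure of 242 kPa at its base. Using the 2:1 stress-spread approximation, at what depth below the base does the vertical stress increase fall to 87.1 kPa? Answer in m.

z ≈ 7.11 m

2:1 spreading — at depth z the loaded area has grown by z in each plan dimension:
qB/(B+z) = Δσ_z ⇒ z = qB/Δσ_z − B = 242×4/87.1 − 4 = 7.114 m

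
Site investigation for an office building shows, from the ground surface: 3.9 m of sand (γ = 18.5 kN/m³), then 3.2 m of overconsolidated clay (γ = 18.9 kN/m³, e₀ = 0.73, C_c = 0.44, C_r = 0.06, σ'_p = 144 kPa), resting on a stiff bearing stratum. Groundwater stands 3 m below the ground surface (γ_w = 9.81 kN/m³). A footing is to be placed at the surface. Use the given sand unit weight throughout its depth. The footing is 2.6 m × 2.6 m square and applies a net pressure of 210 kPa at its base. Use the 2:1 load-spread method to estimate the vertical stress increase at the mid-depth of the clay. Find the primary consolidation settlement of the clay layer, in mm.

S_c ≈ 11.8 mm

Mid-depth of clay below the ground surface: z = 3.9 + 3.2/2 = 5.5 m.
Total vertical stress at mid-clay: σ_v = 18.5×3.9 + 18.9×1.6 = 102.39 kPa.
Pore pressure: u = 9.81×(5.5 − 3) = 24.525 kPa.
Initial effective stress: σ'_0 = σ_v − u = 102.39 − 24.525 = 77.865 kPa.
Stress increase at mid-clay by the 2:1 spreading method:
Δσ = qBL/((B+z)(L+z)) = 210×2.6×2.6/((2.6+5.5)(2.6+5.5)) = 21.637 kPa
Final effective stress: σ'_f = 77.865 + 21.637 = 99.502 kPa.
σ'_f = 99.502 ≤ σ'_p = 144 kPa, so the clay remains overconsolidated and only the recompression index applies:
S_c = C_r·H/(1+e₀)·log₁₀(σ'_f/σ'_0) = 0.06×3.2/1.73×log₁₀(99.502/77.865)
    = 0.11098 × 0.10649 = 0.01182 m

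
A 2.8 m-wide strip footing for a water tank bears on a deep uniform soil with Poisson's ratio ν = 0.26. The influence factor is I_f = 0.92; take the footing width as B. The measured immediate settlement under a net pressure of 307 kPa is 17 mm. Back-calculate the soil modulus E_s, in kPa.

E_s ≈ 43400 kPa

S_e = q·B·(1−ν²)/E_s · I_f  ⇒  E_s = q·B·(1−ν²)·I_f / S_e.
E_s = 307 × 2.8 × 0.9324 × 0.92 / 0.017 = 43370 kPa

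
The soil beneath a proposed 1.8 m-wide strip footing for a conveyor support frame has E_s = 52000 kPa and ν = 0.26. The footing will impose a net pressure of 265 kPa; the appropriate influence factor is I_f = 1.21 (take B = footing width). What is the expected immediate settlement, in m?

Immediate (elastic) settlement: S_e = q·B·(1−ν²)/E_s · I_f.
S_e = 265 × 1.8 × (1 − 0.26²) / 52000 × 1.21
    = 265 × 1.8 × 0.9324 / 52000 × 1.21
    = 0.01035 m

S_e ≈ 0.0103 m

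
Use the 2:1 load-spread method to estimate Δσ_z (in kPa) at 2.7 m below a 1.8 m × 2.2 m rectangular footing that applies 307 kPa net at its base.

Δσ_z ≈ 55.1 kPa

By the 2:1 method the load spreads at 1 horizontal : 2 vertical, so at depth z the loaded area has grown by z in each plan dimension:
Δσ = qBL/((B+z)(L+z)) = 307×1.8×2.2/((1.8+2.7)(2.2+2.7)) = 55.135 kPa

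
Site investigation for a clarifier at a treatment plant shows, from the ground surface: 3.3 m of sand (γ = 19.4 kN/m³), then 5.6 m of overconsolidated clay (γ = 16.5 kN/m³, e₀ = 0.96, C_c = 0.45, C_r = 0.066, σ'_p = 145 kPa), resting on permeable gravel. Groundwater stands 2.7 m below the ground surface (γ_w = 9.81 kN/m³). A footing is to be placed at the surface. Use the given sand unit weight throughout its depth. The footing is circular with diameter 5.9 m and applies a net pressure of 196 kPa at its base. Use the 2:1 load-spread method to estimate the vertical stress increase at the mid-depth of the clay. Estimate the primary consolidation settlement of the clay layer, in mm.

Mid-depth of clay below the ground surface: z = 3.3 + 5.6/2 = 6.1 m.
Total vertical stress at mid-clay: σ_v = 19.4×3.3 + 16.5×2.8 = 110.22 kPa.
Pore pressure: u = 9.81×(6.1 − 2.7) = 33.354 kPa.
Initial effective stress: σ'_0 = σ_v − u = 110.22 − 33.354 = 76.866 kPa.
Stress increase at mid-clay by the 2:1 spreading method:
Δσ ≈ qD²/(D+z)² = 196×5.9²/(5.9+6.1)² = 47.38 kPa
Final effective stress: σ'_f = 76.866 + 47.38 = 124.25 kPa.
σ'_f = 124.25 ≤ σ'_p = 145 kPa, so the clay remains overconsolidated and only the recompression index applies:
S_c = C_r·H/(1+e₀)·log₁₀(σ'_f/σ'_0) = 0.066×5.6/1.96×log₁₀(124.25/76.866)
    = 0.18857 × 0.20856 = 0.03933 m

S_c ≈ 39.3 mm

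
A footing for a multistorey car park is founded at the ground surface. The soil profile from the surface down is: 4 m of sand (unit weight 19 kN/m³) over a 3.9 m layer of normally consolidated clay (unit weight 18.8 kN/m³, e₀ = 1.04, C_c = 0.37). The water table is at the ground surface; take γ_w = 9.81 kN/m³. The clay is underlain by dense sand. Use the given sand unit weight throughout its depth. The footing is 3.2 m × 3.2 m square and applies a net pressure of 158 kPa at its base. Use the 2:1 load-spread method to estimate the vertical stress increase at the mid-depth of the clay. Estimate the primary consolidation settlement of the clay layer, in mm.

S_c ≈ 93.5 mm

Mid-depth of clay below the ground surface: z = 4 + 3.9/2 = 5.95 m.
Total vertical stress at mid-clay: σ_v = 19×4 + 18.8×1.95 = 112.66 kPa.
Pore pressure: u = 9.81×(5.95 − 0) = 58.37 kPa.
Initial effective stress: σ'_0 = σ_v − u = 112.66 − 58.37 = 54.29 kPa.
Stress increase at mid-clay by the 2:1 spreading method:
Δσ = qBL/((B+z)(L+z)) = 158×3.2×3.2/((3.2+5.95)(3.2+5.95)) = 19.325 kPa
Final effective stress: σ'_f = σ'_0 + Δσ = 54.29 + 19.325 = 73.615 kPa.
Normally consolidated clay, so the full stress increment lies on the virgin compression line:
S_c = C_c·H/(1+e₀)·log₁₀(σ'_f/σ'_0) = 0.37×3.9/(1+1.04)×log₁₀(73.615/54.29)
    = 0.70735 × 0.13225 = 0.09355 m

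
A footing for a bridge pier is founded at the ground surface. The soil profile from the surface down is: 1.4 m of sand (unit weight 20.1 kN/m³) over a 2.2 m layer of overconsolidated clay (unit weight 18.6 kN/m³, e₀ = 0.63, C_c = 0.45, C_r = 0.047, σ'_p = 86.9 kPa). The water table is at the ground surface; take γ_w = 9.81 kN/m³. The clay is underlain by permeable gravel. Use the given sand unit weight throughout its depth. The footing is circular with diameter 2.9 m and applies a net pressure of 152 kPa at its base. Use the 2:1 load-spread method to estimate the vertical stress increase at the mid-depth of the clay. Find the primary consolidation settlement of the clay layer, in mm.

S_c ≈ 28.6 mm

Mid-depth of clay below the ground surface: z = 1.4 + 2.2/2 = 2.5 m.
Total vertical stress at mid-clay: σ_v = 20.1×1.4 + 18.6×1.1 = 48.6 kPa.
Pore pressure: u = 9.81×(2.5 − 0) = 24.525 kPa.
Initial effective stress: σ'_0 = σ_v − u = 48.6 − 24.525 = 24.075 kPa.
Stress increase at mid-clay by the 2:1 spreading method:
Δσ ≈ qD²/(D+z)² = 152×2.9²/(2.9+2.5)² = 43.838 kPa
Final effective stress: σ'_f = 24.075 + 43.838 = 67.913 kPa.
σ'_f = 67.913 ≤ σ'_p = 86.9 kPa, so the clay remains overconsolidated and only the recompression index applies:
S_c = C_r·H/(1+e₀)·log₁₀(σ'_f/σ'_0) = 0.047×2.2/1.63×log₁₀(67.913/24.075)
    = 0.063436 × 0.45039 = 0.02857 m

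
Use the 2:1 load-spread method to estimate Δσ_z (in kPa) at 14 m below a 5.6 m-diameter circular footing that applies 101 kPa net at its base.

Δσ_z ≈ 8.24 kPa

By the 2:1 method the load spreads at 1 horizontal : 2 vertical, so at depth z the loaded area has grown by z in each plan dimension:
Δσ ≈ qD²/(D+z)² = 101×5.6²/(5.6+14)² = 8.2449 kPa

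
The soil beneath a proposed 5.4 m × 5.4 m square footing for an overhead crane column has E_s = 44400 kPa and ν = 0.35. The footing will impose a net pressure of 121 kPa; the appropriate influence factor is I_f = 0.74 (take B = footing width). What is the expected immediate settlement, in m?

S_e ≈ 0.00956 m

Immediate (elastic) settlement: S_e = q·B·(1−ν²)/E_s · I_f.
S_e = 121 × 5.4 × (1 − 0.35²) / 44400 × 0.74
    = 121 × 5.4 × 0.8775 / 44400 × 0.74
    = 0.009556 m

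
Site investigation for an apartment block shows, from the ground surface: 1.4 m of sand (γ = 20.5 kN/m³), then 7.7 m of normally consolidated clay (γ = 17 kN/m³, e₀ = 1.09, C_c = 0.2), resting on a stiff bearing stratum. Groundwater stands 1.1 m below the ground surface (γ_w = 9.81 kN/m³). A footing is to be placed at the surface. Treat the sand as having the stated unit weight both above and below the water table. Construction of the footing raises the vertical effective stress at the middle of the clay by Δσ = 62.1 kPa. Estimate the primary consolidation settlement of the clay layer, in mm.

Mid-depth of clay below the ground surface: z = 1.4 + 7.7/2 = 5.25 m.
Total vertical stress at mid-clay: σ_v = 20.5×1.4 + 17×3.85 = 94.15 kPa.
Pore pressure: u = 9.81×(5.25 − 1.1) = 40.712 kPa.
Initial effective stress: σ'_0 = σ_v − u = 94.15 − 40.712 = 53.438 kPa.
Final effective stress: σ'_f = σ'_0 + Δσ = 53.438 + 62.1 = 115.54 kPa.
Normally consolidated clay, so the full stress increment lies on the virgin compression line:
S_c = C_c·H/(1+e₀)·log₁₀(σ'_f/σ'_0) = 0.2×7.7/(1+1.09)×log₁₀(115.54/53.438)
    = 0.73684 × 0.33488 = 0.2468 m

S_c ≈ 247 mm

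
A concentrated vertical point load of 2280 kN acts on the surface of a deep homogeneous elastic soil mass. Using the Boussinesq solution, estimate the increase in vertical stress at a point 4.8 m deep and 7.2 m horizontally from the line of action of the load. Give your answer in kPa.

Δσ_z ≈ 2.48 kPa

Boussinesq vertical stress below a point load on an elastic half-space:
Δσ_z = 3P/(2πz²) · [1 + (r/z)²]^(−5/2)
r/z = 7.2/4.8 = 1.5; [1+(r/z)²]^(−5/2) = 0.052516.
Δσ_z = 3×2280/(2π×4.8²) × 0.052516 = 47.249 × 0.052516 = 2.481 kPa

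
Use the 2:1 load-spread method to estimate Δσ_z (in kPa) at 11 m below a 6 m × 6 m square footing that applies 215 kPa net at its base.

Δσ_z ≈ 26.8 kPa

By the 2:1 method the load spreads at 1 horizontal : 2 vertical, so at depth z the loaded area has grown by z in each plan dimension:
Δσ = qBL/((B+z)(L+z)) = 215×6×6/((6+11)(6+11)) = 26.782 kPa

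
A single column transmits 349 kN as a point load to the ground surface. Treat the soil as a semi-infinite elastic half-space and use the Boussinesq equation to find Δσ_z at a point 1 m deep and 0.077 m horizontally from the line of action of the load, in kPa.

Δσ_z ≈ 164 kPa

Boussinesq vertical stress below a point load on an elastic half-space:
Δσ_z = 3P/(2πz²) · [1 + (r/z)²]^(−5/2)
r/z = 0.077/1 = 0.077; [1+(r/z)²]^(−5/2) = 0.98533.
Δσ_z = 3×349/(2π×1²) × 0.98533 = 166.64 × 0.98533 = 164.2 kPa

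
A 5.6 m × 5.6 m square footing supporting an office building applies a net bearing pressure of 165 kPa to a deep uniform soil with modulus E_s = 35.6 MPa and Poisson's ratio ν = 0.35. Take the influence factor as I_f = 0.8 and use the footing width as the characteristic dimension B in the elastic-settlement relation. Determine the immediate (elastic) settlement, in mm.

Immediate (elastic) settlement: S_e = q·B·(1−ν²)/E_s · I_f.
E_s = 35.6 MPa = 35600 kPa.
S_e = 165 × 5.6 × (1 − 0.35²) / 35600 × 0.8
    = 165 × 5.6 × 0.8775 / 35600 × 0.8
    = 0.01822 m = 18.22 mm

S_e ≈ 18.2 mm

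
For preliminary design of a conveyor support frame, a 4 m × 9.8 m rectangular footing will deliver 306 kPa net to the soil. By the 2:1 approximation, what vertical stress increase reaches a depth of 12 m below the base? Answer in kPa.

Δσ_z ≈ 34.4 kPa

By the 2:1 method the load spreads at 1 horizontal : 2 vertical, so at depth z the loaded area has grown by z in each plan dimension:
Δσ = qBL/((B+z)(L+z)) = 306×4×9.8/((4+12)(9.8+12)) = 34.39 kPa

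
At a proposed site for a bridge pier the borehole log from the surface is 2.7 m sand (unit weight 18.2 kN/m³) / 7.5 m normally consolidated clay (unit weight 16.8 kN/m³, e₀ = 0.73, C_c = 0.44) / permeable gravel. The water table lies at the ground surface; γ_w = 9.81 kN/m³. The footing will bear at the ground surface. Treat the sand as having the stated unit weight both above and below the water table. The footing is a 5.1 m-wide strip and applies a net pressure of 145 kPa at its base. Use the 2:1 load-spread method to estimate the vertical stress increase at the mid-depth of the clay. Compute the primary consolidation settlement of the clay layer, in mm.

S_c ≈ 694 mm

Mid-depth of clay below the ground surface: z = 2.7 + 7.5/2 = 6.45 m.
Total vertical stress at mid-clay: σ_v = 18.2×2.7 + 16.8×3.75 = 112.14 kPa.
Pore pressure: u = 9.81×(6.45 − 0) = 63.275 kPa.
Initial effective stress: σ'_0 = σ_v − u = 112.14 − 63.275 = 48.865 kPa.
Stress increase at mid-clay by the 2:1 spreading method:
Δσ = qB/(B+z) = 145×5.1/(5.1+6.45) = 64.026 kPa
Final effective stress: σ'_f = σ'_0 + Δσ = 48.865 + 64.026 = 112.89 kPa.
Normally consolidated clay, so the full stress increment lies on the virgin compression line:
S_c = C_c·H/(1+e₀)·log₁₀(σ'_f/σ'_0) = 0.44×7.5/(1+0.73)×log₁₀(112.89/48.865)
    = 1.9075 × 0.36366 = 0.6937 m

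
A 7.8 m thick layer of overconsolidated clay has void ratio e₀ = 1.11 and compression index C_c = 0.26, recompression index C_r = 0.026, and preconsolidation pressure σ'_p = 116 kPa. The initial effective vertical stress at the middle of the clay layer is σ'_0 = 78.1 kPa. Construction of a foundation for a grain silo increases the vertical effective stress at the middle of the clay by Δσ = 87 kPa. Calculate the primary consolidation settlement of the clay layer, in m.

S_c ≈ 0.164 m

Final effective stress: σ'_f = 78.1 + 87 = 165.1 kPa.
σ'_f = 165.1 > σ'_p = 116 kPa, so the stress path crosses the preconsolidation pressure — recompression up to σ'_p, then virgin compression beyond:
S_c = H/(1+e₀)·[C_r·log₁₀(σ'_p/σ'_0) + C_c·log₁₀(σ'_f/σ'_p)]
    = 7.8/2.11 × [0.026×log₁₀(116/78.1) + 0.26×log₁₀(165.1/116)]
    = 3.6967 × [0.004467 + 0.039855] = 0.1638 m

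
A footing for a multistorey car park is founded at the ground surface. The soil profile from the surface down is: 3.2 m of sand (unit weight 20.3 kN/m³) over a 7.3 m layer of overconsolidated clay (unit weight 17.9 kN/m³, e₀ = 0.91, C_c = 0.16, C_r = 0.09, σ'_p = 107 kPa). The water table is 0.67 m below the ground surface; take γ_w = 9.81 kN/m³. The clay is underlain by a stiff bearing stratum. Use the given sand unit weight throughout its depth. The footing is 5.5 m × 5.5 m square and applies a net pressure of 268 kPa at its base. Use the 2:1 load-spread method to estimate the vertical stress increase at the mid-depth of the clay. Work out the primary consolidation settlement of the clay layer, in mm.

S_c ≈ 101 mm

Mid-depth of clay below the ground surface: z = 3.2 + 7.3/2 = 6.85 m.
Total vertical stress at mid-clay: σ_v = 20.3×3.2 + 17.9×3.65 = 130.3 kPa.
Pore pressure: u = 9.81×(6.85 − 0.67) = 60.626 kPa.
Initial effective stress: σ'_0 = σ_v − u = 130.3 − 60.626 = 69.674 kPa.
Stress increase at mid-clay by the 2:1 spreading method:
Δσ = qBL/((B+z)(L+z)) = 268×5.5×5.5/((5.5+6.85)(5.5+6.85)) = 53.153 kPa
Final effective stress: σ'_f = 69.674 + 53.153 = 122.83 kPa.
σ'_f = 122.83 > σ'_p = 107 kPa, so the stress path crosses the preconsolidation pressure — recompression up to σ'_p, then virgin compression beyond:
S_c = H/(1+e₀)·[C_r·log₁₀(σ'_p/σ'_0) + C_c·log₁₀(σ'_f/σ'_p)]
    = 7.3/1.91 × [0.09×log₁₀(107/69.674) + 0.16×log₁₀(122.83/107)]
    = 3.822 × [0.016768 + 0.0095873] = 0.1007 m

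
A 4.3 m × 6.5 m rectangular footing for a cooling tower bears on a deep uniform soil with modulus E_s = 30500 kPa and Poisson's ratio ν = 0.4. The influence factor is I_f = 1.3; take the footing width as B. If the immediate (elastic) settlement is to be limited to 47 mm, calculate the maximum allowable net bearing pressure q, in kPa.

S_e = q·B·(1−ν²)/E_s · I_f  ⇒  q = S_e·E_s / (B·(1−ν²)·I_f).
q = 0.047 × 30500 / (4.3 × 0.84 × 1.3) = 305.3 kPa

q ≈ 305 kPa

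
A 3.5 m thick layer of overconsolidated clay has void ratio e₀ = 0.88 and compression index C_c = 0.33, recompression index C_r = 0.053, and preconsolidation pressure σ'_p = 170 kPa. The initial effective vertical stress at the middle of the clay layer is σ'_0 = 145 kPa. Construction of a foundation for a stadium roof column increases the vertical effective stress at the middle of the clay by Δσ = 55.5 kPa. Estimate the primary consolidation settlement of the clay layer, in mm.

S_c ≈ 50.8 mm

Final effective stress: σ'_f = 145 + 55.5 = 200.5 kPa.
σ'_f = 200.5 > σ'_p = 170 kPa, so the stress path crosses the preconsolidation pressure — recompression up to σ'_p, then virgin compression beyond:
S_c = H/(1+e₀)·[C_r·log₁₀(σ'_p/σ'_0) + C_c·log₁₀(σ'_f/σ'_p)]
    = 3.5/1.88 × [0.053×log₁₀(170/145) + 0.33×log₁₀(200.5/170)]
    = 1.8617 × [0.0036613 + 0.02365] = 0.05085 m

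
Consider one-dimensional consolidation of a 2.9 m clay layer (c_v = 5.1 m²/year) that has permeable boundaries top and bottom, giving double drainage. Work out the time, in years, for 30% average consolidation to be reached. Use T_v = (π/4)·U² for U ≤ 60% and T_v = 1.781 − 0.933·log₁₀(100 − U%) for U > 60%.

t ≈ 0.0291 years

Drainage path length: H_d = H/2 = 1.45 m (double drainage).
U ≤ 60%: T_v = (π/4)·U² = (π/4)×0.3² = 0.070686.
t = T_v·H_d²/c_v = 0.070686×1.45²/5.1 = 0.02914 years.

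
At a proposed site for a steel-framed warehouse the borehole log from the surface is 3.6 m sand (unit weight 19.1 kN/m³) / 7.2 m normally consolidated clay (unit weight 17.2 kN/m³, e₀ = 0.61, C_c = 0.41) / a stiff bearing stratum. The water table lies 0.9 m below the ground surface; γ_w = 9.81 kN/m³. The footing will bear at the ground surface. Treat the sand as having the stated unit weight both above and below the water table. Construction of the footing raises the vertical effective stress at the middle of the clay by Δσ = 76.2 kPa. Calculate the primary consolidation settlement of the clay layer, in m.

Mid-depth of clay below the ground surface: z = 3.6 + 7.2/2 = 7.2 m.
Total vertical stress at mid-clay: σ_v = 19.1×3.6 + 17.2×3.6 = 130.68 kPa.
Pore pressure: u = 9.81×(7.2 − 0.9) = 61.803 kPa.
Initial effective stress: σ'_0 = σ_v − u = 130.68 − 61.803 = 68.877 kPa.
Final effective stress: σ'_f = σ'_0 + Δσ = 68.877 + 76.2 = 145.08 kPa.
Normally consolidated clay, so the full stress increment lies on the virgin compression line:
S_c = C_c·H/(1+e₀)·log₁₀(σ'_f/σ'_0) = 0.41×7.2/(1+0.61)×log₁₀(145.08/68.877)
    = 1.8335 × 0.32353 = 0.5932 m

S_c ≈ 0.593 m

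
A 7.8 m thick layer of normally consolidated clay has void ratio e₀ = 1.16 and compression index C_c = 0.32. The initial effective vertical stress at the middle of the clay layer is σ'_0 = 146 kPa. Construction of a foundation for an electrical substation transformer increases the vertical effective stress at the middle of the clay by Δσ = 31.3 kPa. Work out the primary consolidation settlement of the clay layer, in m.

Final effective stress: σ'_f = σ'_0 + Δσ = 146 + 31.3 = 177.3 kPa.
Normally consolidated clay, so the full stress increment lies on the virgin compression line:
S_c = C_c·H/(1+e₀)·log₁₀(σ'_f/σ'_0) = 0.32×7.8/(1+1.16)×log₁₀(177.3/146)
    = 1.1556 × 0.084356 = 0.09748 m

S_c ≈ 0.0975 m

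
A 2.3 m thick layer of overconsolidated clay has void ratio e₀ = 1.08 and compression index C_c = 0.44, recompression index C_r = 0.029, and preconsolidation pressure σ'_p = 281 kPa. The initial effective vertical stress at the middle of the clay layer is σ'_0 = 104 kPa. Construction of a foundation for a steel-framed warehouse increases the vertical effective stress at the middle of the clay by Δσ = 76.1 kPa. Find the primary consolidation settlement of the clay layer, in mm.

Final effective stress: σ'_f = 104 + 76.1 = 180.1 kPa.
σ'_f = 180.1 ≤ σ'_p = 281 kPa, so the clay remains overconsolidated and only the recompression index applies:
S_c = C_r·H/(1+e₀)·log₁₀(σ'_f/σ'_0) = 0.029×2.3/2.08×log₁₀(180.1/104)
    = 0.032068 × 0.23848 = 0.007648 m

S_c ≈ 7.65 mm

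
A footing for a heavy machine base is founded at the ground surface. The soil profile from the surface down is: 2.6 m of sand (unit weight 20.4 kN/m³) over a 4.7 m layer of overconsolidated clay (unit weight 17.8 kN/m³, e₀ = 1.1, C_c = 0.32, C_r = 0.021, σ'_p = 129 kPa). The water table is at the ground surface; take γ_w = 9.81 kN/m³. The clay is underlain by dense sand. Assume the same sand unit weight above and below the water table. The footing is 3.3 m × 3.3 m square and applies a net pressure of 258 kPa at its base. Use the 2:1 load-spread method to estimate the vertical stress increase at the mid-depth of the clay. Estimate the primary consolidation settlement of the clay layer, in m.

Mid-depth of clay below the ground surface: z = 2.6 + 4.7/2 = 4.95 m.
Total vertical stress at mid-clay: σ_v = 20.4×2.6 + 17.8×2.35 = 94.87 kPa.
Pore pressure: u = 9.81×(4.95 − 0) = 48.56 kPa.
Initial effective stress: σ'_0 = σ_v − u = 94.87 − 48.56 = 46.31 kPa.
Stress increase at mid-clay by the 2:1 spreading method:
Δσ = qBL/((B+z)(L+z)) = 258×3.3×3.3/((3.3+4.95)(3.3+4.95)) = 41.28 kPa
Final effective stress: σ'_f = 46.31 + 41.28 = 87.59 kPa.
σ'_f = 87.59 ≤ σ'_p = 129 kPa, so the clay remains overconsolidated and only the recompression index applies:
S_c = C_r·H/(1+e₀)·log₁₀(σ'_f/σ'_0) = 0.021×4.7/2.1×log₁₀(87.59/46.31)
    = 0.047 × 0.27678 = 0.01301 m

S_c ≈ 0.013 m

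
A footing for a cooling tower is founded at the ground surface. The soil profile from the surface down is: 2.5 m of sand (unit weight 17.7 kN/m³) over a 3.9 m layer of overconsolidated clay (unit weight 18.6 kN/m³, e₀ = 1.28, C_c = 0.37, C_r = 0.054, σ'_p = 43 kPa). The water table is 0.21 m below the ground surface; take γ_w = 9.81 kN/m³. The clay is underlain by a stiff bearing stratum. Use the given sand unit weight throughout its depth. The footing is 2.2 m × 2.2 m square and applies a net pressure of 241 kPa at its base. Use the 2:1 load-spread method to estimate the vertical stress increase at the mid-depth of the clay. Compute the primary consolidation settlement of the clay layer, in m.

S_c ≈ 0.119 m

Mid-depth of clay below the ground surface: z = 2.5 + 3.9/2 = 4.45 m.
Total vertical stress at mid-clay: σ_v = 17.7×2.5 + 18.6×1.95 = 80.52 kPa.
Pore pressure: u = 9.81×(4.45 − 0.21) = 41.594 kPa.
Initial effective stress: σ'_0 = σ_v − u = 80.52 − 41.594 = 38.926 kPa.
Stress increase at mid-clay by the 2:1 spreading method:
Δσ = qBL/((B+z)(L+z)) = 241×2.2×2.2/((2.2+4.45)(2.2+4.45)) = 26.377 kPa
Final effective stress: σ'_f = 38.926 + 26.377 = 65.303 kPa.
σ'_f = 65.303 > σ'_p = 43 kPa, so the stress path crosses the preconsolidation pressure — recompression up to σ'_p, then virgin compression beyond:
S_c = H/(1+e₀)·[C_r·log₁₀(σ'_p/σ'_0) + C_c·log₁₀(σ'_f/σ'_p)]
    = 3.9/2.28 × [0.054×log₁₀(43/38.926) + 0.37×log₁₀(65.303/43)]
    = 1.7105 × [0.0023343 + 0.067142] = 0.1188 m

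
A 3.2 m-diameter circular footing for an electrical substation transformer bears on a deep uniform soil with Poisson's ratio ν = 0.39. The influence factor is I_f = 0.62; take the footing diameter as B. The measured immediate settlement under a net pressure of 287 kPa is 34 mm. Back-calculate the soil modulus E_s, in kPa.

S_e = q·B·(1−ν²)/E_s · I_f  ⇒  E_s = q·B·(1−ν²)·I_f / S_e.
E_s = 287 × 3.2 × 0.8479 × 0.62 / 0.034 = 14200 kPa

E_s ≈ 14200 kPa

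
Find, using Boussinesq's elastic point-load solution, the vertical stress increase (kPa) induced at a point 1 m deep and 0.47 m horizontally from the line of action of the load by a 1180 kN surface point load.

Δσ_z ≈ 342 kPa

Boussinesq vertical stress below a point load on an elastic half-space:
Δσ_z = 3P/(2πz²) · [1 + (r/z)²]^(−5/2)
r/z = 0.47/1 = 0.47; [1+(r/z)²]^(−5/2) = 0.60716.
Δσ_z = 3×1180/(2π×1²) × 0.60716 = 563.41 × 0.60716 = 342.1 kPa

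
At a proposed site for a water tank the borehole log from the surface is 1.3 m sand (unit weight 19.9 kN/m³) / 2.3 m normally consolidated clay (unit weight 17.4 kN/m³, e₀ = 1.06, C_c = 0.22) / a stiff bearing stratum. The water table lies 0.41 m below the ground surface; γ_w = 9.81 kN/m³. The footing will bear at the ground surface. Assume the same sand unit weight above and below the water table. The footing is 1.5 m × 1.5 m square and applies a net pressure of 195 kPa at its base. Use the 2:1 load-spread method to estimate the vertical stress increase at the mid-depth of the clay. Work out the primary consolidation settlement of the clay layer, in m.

S_c ≈ 0.0785 m

Mid-depth of clay below the ground surface: z = 1.3 + 2.3/2 = 2.45 m.
Total vertical stress at mid-clay: σ_v = 19.9×1.3 + 17.4×1.15 = 45.88 kPa.
Pore pressure: u = 9.81×(2.45 − 0.41) = 20.012 kPa.
Initial effective stress: σ'_0 = σ_v − u = 45.88 − 20.012 = 25.868 kPa.
Stress increase at mid-clay by the 2:1 spreading method:
Δσ = qBL/((B+z)(L+z)) = 195×1.5×1.5/((1.5+2.45)(1.5+2.45)) = 28.12 kPa
Final effective stress: σ'_f = σ'_0 + Δσ = 25.868 + 28.12 = 53.988 kPa.
Normally consolidated clay, so the full stress increment lies on the virgin compression line:
S_c = C_c·H/(1+e₀)·log₁₀(σ'_f/σ'_0) = 0.22×2.3/(1+1.06)×log₁₀(53.988/25.868)
    = 0.24563 × 0.31953 = 0.07849 m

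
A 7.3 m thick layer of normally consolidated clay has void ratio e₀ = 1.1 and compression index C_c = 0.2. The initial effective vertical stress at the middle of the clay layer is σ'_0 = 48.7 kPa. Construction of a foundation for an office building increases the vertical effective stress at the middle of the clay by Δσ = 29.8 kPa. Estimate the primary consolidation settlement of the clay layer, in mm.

S_c ≈ 144 mm

Final effective stress: σ'_f = σ'_0 + Δσ = 48.7 + 29.8 = 78.5 kPa.
Normally consolidated clay, so the full stress increment lies on the virgin compression line:
S_c = C_c·H/(1+e₀)·log₁₀(σ'_f/σ'_0) = 0.2×7.3/(1+1.1)×log₁₀(78.5/48.7)
    = 0.69524 × 0.20734 = 0.1442 m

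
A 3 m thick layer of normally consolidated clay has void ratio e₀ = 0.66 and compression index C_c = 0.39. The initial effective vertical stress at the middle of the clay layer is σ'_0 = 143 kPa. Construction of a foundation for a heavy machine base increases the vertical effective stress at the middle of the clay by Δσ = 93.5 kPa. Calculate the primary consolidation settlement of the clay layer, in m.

S_c ≈ 0.154 m

Final effective stress: σ'_f = σ'_0 + Δσ = 143 + 93.5 = 236.5 kPa.
Normally consolidated clay, so the full stress increment lies on the virgin compression line:
S_c = C_c·H/(1+e₀)·log₁₀(σ'_f/σ'_0) = 0.39×3/(1+0.66)×log₁₀(236.5/143)
    = 0.70482 × 0.2185 = 0.154 m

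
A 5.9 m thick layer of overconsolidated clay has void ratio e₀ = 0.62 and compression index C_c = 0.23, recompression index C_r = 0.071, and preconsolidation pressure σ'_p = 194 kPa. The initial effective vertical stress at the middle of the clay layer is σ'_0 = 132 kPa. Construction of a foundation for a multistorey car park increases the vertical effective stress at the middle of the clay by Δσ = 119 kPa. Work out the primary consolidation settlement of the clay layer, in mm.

Final effective stress: σ'_f = 132 + 119 = 251 kPa.
σ'_f = 251 > σ'_p = 194 kPa, so the stress path crosses the preconsolidation pressure — recompression up to σ'_p, then virgin compression beyond:
S_c = H/(1+e₀)·[C_r·log₁₀(σ'_p/σ'_0) + C_c·log₁₀(σ'_f/σ'_p)]
    = 5.9/1.62 × [0.071×log₁₀(194/132) + 0.23×log₁₀(251/194)]
    = 3.642 × [0.011873 + 0.025731] = 0.137 m

S_c ≈ 137 mm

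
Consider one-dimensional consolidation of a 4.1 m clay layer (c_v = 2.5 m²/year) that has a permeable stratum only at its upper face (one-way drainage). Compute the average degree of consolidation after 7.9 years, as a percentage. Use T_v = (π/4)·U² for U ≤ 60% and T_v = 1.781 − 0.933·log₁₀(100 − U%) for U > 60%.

U ≈ 95.5 %

Drainage path length: H_d = H = 4.1 m (single drainage).
T_v = c_v·t/H_d² = 2.5×7.9/4.1² = 1.1749.
T_v = 1.1749 corresponds to the U > 60% branch:
U = 1 − 10^((1.781 − T_v)/0.933)/100 = 0.9554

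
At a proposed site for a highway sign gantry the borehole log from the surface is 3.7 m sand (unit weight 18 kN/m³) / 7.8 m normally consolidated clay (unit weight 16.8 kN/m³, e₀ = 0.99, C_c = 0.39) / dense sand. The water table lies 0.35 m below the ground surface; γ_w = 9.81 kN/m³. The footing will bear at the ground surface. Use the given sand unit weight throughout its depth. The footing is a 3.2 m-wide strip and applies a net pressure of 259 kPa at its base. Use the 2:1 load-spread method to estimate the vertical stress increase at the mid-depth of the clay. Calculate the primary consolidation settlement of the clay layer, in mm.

Mid-depth of clay below the ground surface: z = 3.7 + 7.8/2 = 7.6 m.
Total vertical stress at mid-clay: σ_v = 18×3.7 + 16.8×3.9 = 132.12 kPa.
Pore pressure: u = 9.81×(7.6 − 0.35) = 71.123 kPa.
Initial effective stress: σ'_0 = σ_v − u = 132.12 − 71.123 = 60.997 kPa.
Stress increase at mid-clay by the 2:1 spreading method:
Δσ = qB/(B+z) = 259×3.2/(3.2+7.6) = 76.741 kPa
Final effective stress: σ'_f = σ'_0 + Δσ = 60.997 + 76.741 = 137.74 kPa.
Normally consolidated clay, so the full stress increment lies on the virgin compression line:
S_c = C_c·H/(1+e₀)·log₁₀(σ'_f/σ'_0) = 0.39×7.8/(1+0.99)×log₁₀(137.74/60.997)
    = 1.5286 × 0.35375 = 0.5407 m

S_c ≈ 541 mm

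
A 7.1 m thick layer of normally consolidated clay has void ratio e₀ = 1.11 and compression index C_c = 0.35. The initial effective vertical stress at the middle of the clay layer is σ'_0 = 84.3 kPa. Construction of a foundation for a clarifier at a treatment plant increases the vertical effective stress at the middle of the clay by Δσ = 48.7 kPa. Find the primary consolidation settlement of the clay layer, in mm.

Final effective stress: σ'_f = σ'_0 + Δσ = 84.3 + 48.7 = 133 kPa.
Normally consolidated clay, so the full stress increment lies on the virgin compression line:
S_c = C_c·H/(1+e₀)·log₁₀(σ'_f/σ'_0) = 0.35×7.1/(1+1.11)×log₁₀(133/84.3)
    = 1.1777 × 0.19802 = 0.2332 m

S_c ≈ 233 mm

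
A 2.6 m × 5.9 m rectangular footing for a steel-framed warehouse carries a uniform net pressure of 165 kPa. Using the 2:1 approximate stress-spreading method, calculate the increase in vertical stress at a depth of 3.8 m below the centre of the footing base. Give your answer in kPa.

Δσ_z ≈ 40.8 kPa

By the 2:1 method the load spreads at 1 horizontal : 2 vertical, so at depth z the loaded area has grown by z in each plan dimension:
Δσ = qBL/((B+z)(L+z)) = 165×2.6×5.9/((2.6+3.8)(5.9+3.8)) = 40.772 kPa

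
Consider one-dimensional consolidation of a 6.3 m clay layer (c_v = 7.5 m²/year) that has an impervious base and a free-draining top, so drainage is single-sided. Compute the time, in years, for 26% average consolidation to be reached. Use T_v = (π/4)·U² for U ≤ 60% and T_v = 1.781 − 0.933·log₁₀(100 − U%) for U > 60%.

Drainage path length: H_d = H = 6.3 m (single drainage).
U ≤ 60%: T_v = (π/4)·U² = (π/4)×0.26² = 0.053093.
t = T_v·H_d²/c_v = 0.053093×6.3²/7.5 = 0.281 years.

t ≈ 0.281 years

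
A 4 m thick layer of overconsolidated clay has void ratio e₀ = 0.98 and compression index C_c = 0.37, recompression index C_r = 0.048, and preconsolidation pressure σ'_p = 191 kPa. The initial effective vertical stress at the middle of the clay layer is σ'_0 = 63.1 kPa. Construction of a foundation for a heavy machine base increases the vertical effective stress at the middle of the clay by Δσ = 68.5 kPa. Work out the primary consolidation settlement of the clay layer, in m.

S_c ≈ 0.031 m

Final effective stress: σ'_f = 63.1 + 68.5 = 131.6 kPa.
σ'_f = 131.6 ≤ σ'_p = 191 kPa, so the clay remains overconsolidated and only the recompression index applies:
S_c = C_r·H/(1+e₀)·log₁₀(σ'_f/σ'_0) = 0.048×4/1.98×log₁₀(131.6/63.1)
    = 0.09697 × 0.31923 = 0.03096 m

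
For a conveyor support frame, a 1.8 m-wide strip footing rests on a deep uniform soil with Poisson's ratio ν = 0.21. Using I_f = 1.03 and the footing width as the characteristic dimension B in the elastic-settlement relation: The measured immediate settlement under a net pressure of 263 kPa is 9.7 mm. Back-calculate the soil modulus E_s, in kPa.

E_s ≈ 48100 kPa

S_e = q·B·(1−ν²)/E_s · I_f  ⇒  E_s = q·B·(1−ν²)·I_f / S_e.
E_s = 263 × 1.8 × 0.9559 × 1.03 / 0.0097 = 48050 kPa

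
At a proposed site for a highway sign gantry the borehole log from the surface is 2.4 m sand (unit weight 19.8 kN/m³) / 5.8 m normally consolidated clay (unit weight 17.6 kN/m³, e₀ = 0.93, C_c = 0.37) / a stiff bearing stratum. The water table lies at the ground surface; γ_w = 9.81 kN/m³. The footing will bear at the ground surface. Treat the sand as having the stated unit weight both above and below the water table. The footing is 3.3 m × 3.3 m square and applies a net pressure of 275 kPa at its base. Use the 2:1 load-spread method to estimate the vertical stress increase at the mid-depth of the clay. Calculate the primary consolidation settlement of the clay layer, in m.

Mid-depth of clay below the ground surface: z = 2.4 + 5.8/2 = 5.3 m.
Total vertical stress at mid-clay: σ_v = 19.8×2.4 + 17.6×2.9 = 98.56 kPa.
Pore pressure: u = 9.81×(5.3 − 0) = 51.993 kPa.
Initial effective stress: σ'_0 = σ_v − u = 98.56 − 51.993 = 46.567 kPa.
Stress increase at mid-clay by the 2:1 spreading method:
Δσ = qBL/((B+z)(L+z)) = 275×3.3×3.3/((3.3+5.3)(3.3+5.3)) = 40.491 kPa
Final effective stress: σ'_f = σ'_0 + Δσ = 46.567 + 40.491 = 87.058 kPa.
Normally consolidated clay, so the full stress increment lies on the virgin compression line:
S_c = C_c·H/(1+e₀)·log₁₀(σ'_f/σ'_0) = 0.37×5.8/(1+0.93)×log₁₀(87.058/46.567)
    = 1.1119 × 0.27173 = 0.3021 m

S_c ≈ 0.302 m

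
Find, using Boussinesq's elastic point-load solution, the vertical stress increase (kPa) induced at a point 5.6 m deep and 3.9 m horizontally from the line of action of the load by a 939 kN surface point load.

Δσ_z ≈ 5.32 kPa

Boussinesq vertical stress below a point load on an elastic half-space:
Δσ_z = 3P/(2πz²) · [1 + (r/z)²]^(−5/2)
r/z = 3.9/5.6 = 0.69643; [1+(r/z)²]^(−5/2) = 0.37211.
Δσ_z = 3×939/(2π×5.6²) × 0.37211 = 14.297 × 0.37211 = 5.32 kPa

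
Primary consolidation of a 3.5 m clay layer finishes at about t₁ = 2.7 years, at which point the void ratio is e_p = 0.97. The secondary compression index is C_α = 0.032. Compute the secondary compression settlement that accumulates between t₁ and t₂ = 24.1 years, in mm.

Secondary compression: S_s = C_α·H/(1+e_p)·log₁₀(t₂/t₁)
S_s = 0.032×3.5/(1+0.97)×log₁₀(24.1/2.7)
    = 0.05685 × 0.9507 = 0.05405 m

S_s ≈ 54 mm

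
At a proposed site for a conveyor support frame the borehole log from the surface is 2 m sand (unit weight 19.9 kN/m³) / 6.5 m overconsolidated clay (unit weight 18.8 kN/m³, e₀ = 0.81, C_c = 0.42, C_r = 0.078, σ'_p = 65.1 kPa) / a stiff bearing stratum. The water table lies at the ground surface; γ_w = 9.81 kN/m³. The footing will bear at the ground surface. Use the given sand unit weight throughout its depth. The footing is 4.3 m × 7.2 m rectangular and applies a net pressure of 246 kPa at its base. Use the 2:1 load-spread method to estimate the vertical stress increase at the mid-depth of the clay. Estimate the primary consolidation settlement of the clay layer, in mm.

Mid-depth of clay below the ground surface: z = 2 + 6.5/2 = 5.25 m.
Total vertical stress at mid-clay: σ_v = 19.9×2 + 18.8×3.25 = 100.9 kPa.
Pore pressure: u = 9.81×(5.25 − 0) = 51.503 kPa.
Initial effective stress: σ'_0 = σ_v − u = 100.9 − 51.503 = 49.397 kPa.
Stress increase at mid-clay by the 2:1 spreading method:
Δσ = qBL/((B+z)(L+z)) = 246×4.3×7.2/((4.3+5.25)(7.2+5.25)) = 64.057 kPa
Final effective stress: σ'_f = 49.397 + 64.057 = 113.45 kPa.
σ'_f = 113.45 > σ'_p = 65.1 kPa, so the stress path crosses the preconsolidation pressure — recompression up to σ'_p, then virgin compression beyond:
S_c = H/(1+e₀)·[C_r·log₁₀(σ'_p/σ'_0) + C_c·log₁₀(σ'_f/σ'_p)]
    = 6.5/1.81 × [0.078×log₁₀(65.1/49.397) + 0.42×log₁₀(113.45/65.1)]
    = 3.5912 × [0.0093507 + 0.10131] = 0.3974 m

S_c ≈ 397 mm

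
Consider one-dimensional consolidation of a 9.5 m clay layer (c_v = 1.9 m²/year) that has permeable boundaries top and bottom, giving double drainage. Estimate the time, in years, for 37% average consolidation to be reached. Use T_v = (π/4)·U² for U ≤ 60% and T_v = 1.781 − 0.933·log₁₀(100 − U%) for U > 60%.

Drainage path length: H_d = H/2 = 4.75 m (double drainage).
U ≤ 60%: T_v = (π/4)·U² = (π/4)×0.37² = 0.10752.
t = T_v·H_d²/c_v = 0.10752×4.75²/1.9 = 1.277 years.

t ≈ 1.28 years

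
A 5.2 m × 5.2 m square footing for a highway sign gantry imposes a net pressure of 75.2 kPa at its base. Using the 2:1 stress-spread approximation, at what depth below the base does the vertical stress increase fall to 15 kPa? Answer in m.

2:1 spreading — at depth z the loaded area has grown by z in each plan dimension:
qB²/(B+z)² = Δσ_z ⇒ z = B(√(q/Δσ_z) − 1) = 5.2×(√(75.2/15) − 1) = 6.443 m

z ≈ 6.44 m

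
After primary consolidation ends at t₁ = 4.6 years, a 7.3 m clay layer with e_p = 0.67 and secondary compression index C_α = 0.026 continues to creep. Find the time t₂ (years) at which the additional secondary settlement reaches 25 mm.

S_s = C_α·H/(1+e_p)·log₁₀(t₂/t₁) ⇒ log₁₀(t₂/t₁) = S_s·(1+e_p)/(C_α·H).
log₁₀(t₂/t₁) = 0.025 × (1+0.67) / (0.026×7.3) = 0.22
t₂ = t₁ × 10^0.22 = 4.6 × 1.659 = 7.634 years

t₂ ≈ 7.63 years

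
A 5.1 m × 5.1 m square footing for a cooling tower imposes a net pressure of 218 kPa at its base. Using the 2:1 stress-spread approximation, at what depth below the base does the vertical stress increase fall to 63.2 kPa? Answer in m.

2:1 spreading — at depth z the loaded area has grown by z in each plan dimension:
qB²/(B+z)² = Δσ_z ⇒ z = B(√(q/Δσ_z) − 1) = 5.1×(√(218/63.2) − 1) = 4.372 m

z ≈ 4.37 m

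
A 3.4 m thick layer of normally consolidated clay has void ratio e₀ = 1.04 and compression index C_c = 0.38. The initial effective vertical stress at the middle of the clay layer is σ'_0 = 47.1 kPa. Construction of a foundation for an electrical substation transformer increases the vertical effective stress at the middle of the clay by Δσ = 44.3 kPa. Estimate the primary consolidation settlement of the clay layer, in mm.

S_c ≈ 182 mm

Final effective stress: σ'_f = σ'_0 + Δσ = 47.1 + 44.3 = 91.4 kPa.
Normally consolidated clay, so the full stress increment lies on the virgin compression line:
S_c = C_c·H/(1+e₀)·log₁₀(σ'_f/σ'_0) = 0.38×3.4/(1+1.04)×log₁₀(91.4/47.1)
    = 0.63333 × 0.28793 = 0.1824 m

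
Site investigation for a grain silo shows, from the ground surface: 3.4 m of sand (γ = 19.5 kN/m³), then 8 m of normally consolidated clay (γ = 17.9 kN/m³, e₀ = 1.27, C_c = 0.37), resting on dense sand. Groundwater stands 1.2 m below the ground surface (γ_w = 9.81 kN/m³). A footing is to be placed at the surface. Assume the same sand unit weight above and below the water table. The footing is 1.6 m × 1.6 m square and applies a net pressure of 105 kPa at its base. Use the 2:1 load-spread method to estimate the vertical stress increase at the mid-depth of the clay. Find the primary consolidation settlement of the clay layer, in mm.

S_c ≈ 23.9 mm

Mid-depth of clay below the ground surface: z = 3.4 + 8/2 = 7.4 m.
Total vertical stress at mid-clay: σ_v = 19.5×3.4 + 17.9×4 = 137.9 kPa.
Pore pressure: u = 9.81×(7.4 − 1.2) = 60.822 kPa.
Initial effective stress: σ'_0 = σ_v − u = 137.9 − 60.822 = 77.078 kPa.
Stress increase at mid-clay by the 2:1 spreading method:
Δσ = qBL/((B+z)(L+z)) = 105×1.6×1.6/((1.6+7.4)(1.6+7.4)) = 3.3185 kPa
Final effective stress: σ'_f = σ'_0 + Δσ = 77.078 + 3.3185 = 80.397 kPa.
Normally consolidated clay, so the full stress increment lies on the virgin compression line:
S_c = C_c·H/(1+e₀)·log₁₀(σ'_f/σ'_0) = 0.37×8/(1+1.27)×log₁₀(80.397/77.078)
    = 1.304 × 0.018309 = 0.02387 m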